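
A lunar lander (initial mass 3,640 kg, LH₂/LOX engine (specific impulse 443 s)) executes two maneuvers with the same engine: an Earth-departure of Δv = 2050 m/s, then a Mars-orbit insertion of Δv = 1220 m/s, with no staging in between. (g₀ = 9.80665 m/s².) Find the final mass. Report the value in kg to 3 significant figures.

v_e = Isp · g₀ = 443 × 9.80665 = 4344.3 m/s.
After the first burn: m = 3640 × exp(−2050/4344.3) = 3640 × 0.62383 = 2,270.74 kg.
After the second burn: m = 2,270.74 × exp(−1220/4344.3) = 2,270.74 × 0.75516 = 1,714.77 kg.

final mass ≈ 1710 kg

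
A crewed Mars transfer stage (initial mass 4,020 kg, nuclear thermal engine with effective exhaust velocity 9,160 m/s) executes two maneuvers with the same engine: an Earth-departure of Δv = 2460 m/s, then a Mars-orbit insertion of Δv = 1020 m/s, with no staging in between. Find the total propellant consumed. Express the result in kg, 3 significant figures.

total propellant consumed ≈ 1270 kg

After the first burn: m = 4020 × exp(−2460/9160.0) = 4020 × 0.76448 = 3,073.21 kg.
After the second burn: m = 3,073.21 × exp(−1020/9160.0) = 3,073.21 × 0.89462 = 2,749.36 kg.
Total propellant = m₀ − m_final = 4020 − 2,749.36 = 1,270.64 kg.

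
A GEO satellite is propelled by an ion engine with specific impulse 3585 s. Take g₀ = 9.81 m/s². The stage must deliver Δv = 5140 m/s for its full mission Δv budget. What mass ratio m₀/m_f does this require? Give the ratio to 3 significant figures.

v_e = Isp · g₀ = 3585 × 9.81 = 35168.8 m/s.
From the ideal rocket equation, m₀/m_f = exp(Δv / v_e) = exp(5140 / 35168.8) = exp(0.1462) = 1.1574.

mass ratio ≈ 1.16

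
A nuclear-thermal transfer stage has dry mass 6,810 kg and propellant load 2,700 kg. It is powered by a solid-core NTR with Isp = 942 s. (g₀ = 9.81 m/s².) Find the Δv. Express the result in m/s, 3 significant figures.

v_e = Isp · g₀ = 942 × 9.81 = 9241.0 m/s.
m₀ = m_dry + m_prop = 6,810 + 2,700 = 9,510 kg.
Rocket equation: Δv = v_e · ln(m₀/m_f) = 9241.0 × ln(1.396) = 9241.0 × 0.3340 ≈ 3086.1 m/s.

Δv ≈ 3090 m/s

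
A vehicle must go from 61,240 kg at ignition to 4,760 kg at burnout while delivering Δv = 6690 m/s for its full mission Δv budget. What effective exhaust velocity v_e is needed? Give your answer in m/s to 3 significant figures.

ln(m₀/m_f) = ln(61240/4760) = ln(12.87) = 2.5546.
By the Tsiolkovsky rocket equation, v_e = Δv / ln(m₀/m_f) = 6690 / 2.5546 = 2618.9 m/s.

v_e ≈ 2620 m/s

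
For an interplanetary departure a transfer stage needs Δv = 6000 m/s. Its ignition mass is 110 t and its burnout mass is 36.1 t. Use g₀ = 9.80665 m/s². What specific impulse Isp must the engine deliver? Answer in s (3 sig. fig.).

Isp ≈ 549 s

ln(m₀/m_f) = ln(110000/36100) = ln(3.047) = 1.1142.
By the Tsiolkovsky rocket equation, v_e = Δv / ln(m₀/m_f) = 6000 / 1.1142 = 5385.1 m/s.
Isp = v_e / g₀ = 5385.1 / 9.80665 = 549.1 s.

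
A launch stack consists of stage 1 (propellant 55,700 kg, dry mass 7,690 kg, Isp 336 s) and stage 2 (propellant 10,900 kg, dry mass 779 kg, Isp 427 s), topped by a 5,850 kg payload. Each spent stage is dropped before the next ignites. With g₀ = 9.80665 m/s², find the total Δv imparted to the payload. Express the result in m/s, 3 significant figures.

Ignition mass of stage 1 = 55,700+7,690 + 10,900+779 + 5,850 = 80,919 kg.
Stage 1: m₀ = 80,919 kg, m_f = 80,919 − 55,700 = 25,219 kg; Δv = 336×9.80665×ln(3.209) = 3295.0×1.1659 ≈ 3842 m/s.
Stage 2: m₀ = 17,529 kg, m_f = 17,529 − 10,900 = 6,629 kg; Δv = 427×9.80665×ln(2.644) = 4187.4×0.9724 ≈ 4072 m/s.
Total Δv = 3842 + 4072 = 7914 m/s.

Δv ≈ 7910 m/s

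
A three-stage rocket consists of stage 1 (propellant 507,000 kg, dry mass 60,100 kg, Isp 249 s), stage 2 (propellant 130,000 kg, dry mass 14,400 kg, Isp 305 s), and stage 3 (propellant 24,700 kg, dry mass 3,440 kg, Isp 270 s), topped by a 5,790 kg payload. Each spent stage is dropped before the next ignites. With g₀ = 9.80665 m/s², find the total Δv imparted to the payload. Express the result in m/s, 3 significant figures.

Ignition mass of stage 1 = 507,000+60,100 + 130,000+14,400 + 24,700+3,440 + 5,790 = 745,430 kg.
Stage 1: m₀ = 745,430 kg, m_f = 745,430 − 507,000 = 238,430 kg; Δv = 249×9.80665×ln(3.126) = 2441.9×1.1399 ≈ 2783 m/s.
Stage 2: m₀ = 178,330 kg, m_f = 178,330 − 130,000 = 48,330 kg; Δv = 305×9.80665×ln(3.69) = 2991.0×1.3056 ≈ 3905 m/s.
Stage 3: m₀ = 33,930 kg, m_f = 33,930 − 24,700 = 9,230 kg; Δv = 270×9.80665×ln(3.676) = 2647.8×1.3018 ≈ 3447 m/s.
Total Δv = 2783 + 3905 + 3447 = 10135 m/s.

Δv ≈ 10100 m/s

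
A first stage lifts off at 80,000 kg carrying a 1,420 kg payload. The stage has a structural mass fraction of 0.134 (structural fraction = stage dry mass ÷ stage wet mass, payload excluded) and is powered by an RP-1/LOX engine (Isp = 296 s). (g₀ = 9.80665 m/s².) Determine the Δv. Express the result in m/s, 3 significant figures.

Stage wet mass = m₀ − payload = 80,000 − 1,420 = 78,580 kg.
Stage dry mass = ε × stage wet mass = 0.134 × 78,580 = 10,529.7 kg.
Burnout mass m_f = stage dry + payload = 10,529.7 + 1,420 = 11,949.7 kg.
v_e = Isp · g₀ = 296 × 9.80665 = 2902.8 m/s.
Δv = v_e · ln(80,000/11,949.7) = 2902.8 × ln(6.695) = 2902.8 × 1.9013 ≈ 5519 m/s.

Δv ≈ 5520 m/s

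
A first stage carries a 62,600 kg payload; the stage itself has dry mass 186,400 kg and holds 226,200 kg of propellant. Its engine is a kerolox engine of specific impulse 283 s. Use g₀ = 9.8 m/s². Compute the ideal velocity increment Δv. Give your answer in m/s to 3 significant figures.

Δv ≈ 1790 m/s

v_e = Isp · g₀ = 283 × 9.8 = 2773.4 m/s.
m₀ = payload + dry + propellant = 62,600 + 186,400 + 226,200 = 475,200 kg.
m_f = payload + dry = 62,600 + 186,400 = 249,000 kg.
Rocket equation: Δv = v_e · ln(m₀/m_f) = 2773.4 × ln(1.908) = 2773.4 × 0.6463 ≈ 1792.4 m/s.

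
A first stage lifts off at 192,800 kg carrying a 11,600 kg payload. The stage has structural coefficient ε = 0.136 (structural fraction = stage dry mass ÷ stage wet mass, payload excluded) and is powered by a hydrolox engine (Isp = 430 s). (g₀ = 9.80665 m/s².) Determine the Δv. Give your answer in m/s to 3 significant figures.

Δv ≈ 7050 m/s

Stage wet mass = m₀ − payload = 192,800 − 11,600 = 181,200 kg.
Stage dry mass = ε × stage wet mass = 0.136 × 181,200 = 24,643.2 kg.
Burnout mass m_f = stage dry + payload = 24,643.2 + 11,600 = 36,243.2 kg.
v_e = Isp · g₀ = 430 × 9.80665 = 4216.9 m/s.
Δv = v_e · ln(192,800/36,243.2) = 4216.9 × ln(5.32) = 4216.9 × 1.6714 ≈ 7048 m/s.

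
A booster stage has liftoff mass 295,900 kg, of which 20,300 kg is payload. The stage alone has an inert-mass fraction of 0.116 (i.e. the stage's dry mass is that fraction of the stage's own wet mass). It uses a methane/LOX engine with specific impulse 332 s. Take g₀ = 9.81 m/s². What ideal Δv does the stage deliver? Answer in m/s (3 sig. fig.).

Stage wet mass = m₀ − payload = 295,900 − 20,300 = 275,600 kg.
Stage dry mass = ε × stage wet mass = 0.116 × 275,600 = 31,969.6 kg.
Burnout mass m_f = stage dry + payload = 31,969.6 + 20,300 = 52,269.6 kg.
v_e = Isp · g₀ = 332 × 9.81 = 3256.9 m/s.
From the ideal rocket equation, Δv = v_e · ln(295,900/52,269.6) = 3256.9 × ln(5.661) = 3256.9 × 1.7336 ≈ 5646 m/s.

Δv ≈ 5650 m/s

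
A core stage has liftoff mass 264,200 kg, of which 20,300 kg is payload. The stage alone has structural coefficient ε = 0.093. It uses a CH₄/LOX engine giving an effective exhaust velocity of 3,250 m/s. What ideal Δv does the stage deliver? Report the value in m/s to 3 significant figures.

Stage wet mass = m₀ − payload = 264,200 − 20,300 = 243,900 kg.
Stage dry mass = ε × stage wet mass = 0.093 × 243,900 = 22,682.7 kg.
Burnout mass m_f = stage dry + payload = 22,682.7 + 20,300 = 42,982.7 kg.
Δv = v_e · ln(264,200/42,982.7) = 3250.0 × ln(6.147) = 3250.0 × 1.8159 ≈ 5902 m/s.

Δv ≈ 5900 m/s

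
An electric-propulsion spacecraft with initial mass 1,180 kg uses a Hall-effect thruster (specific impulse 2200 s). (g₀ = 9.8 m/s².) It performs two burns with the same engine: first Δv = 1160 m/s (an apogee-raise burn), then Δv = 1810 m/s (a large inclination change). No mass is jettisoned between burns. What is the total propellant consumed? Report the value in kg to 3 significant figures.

v_e = Isp · g₀ = 2200 × 9.8 = 21560.0 m/s.
After the first burn: m = 1180 × exp(−1160/21560.0) = 1180 × 0.94762 = 1,118.19 kg.
After the second burn: m = 1,118.19 × exp(−1810/21560.0) = 1,118.19 × 0.91948 = 1,028.15 kg.
Total propellant = m₀ − m_final = 1180 − 1,028.15 = 151.85 kg.

total propellant consumed ≈ 152 kg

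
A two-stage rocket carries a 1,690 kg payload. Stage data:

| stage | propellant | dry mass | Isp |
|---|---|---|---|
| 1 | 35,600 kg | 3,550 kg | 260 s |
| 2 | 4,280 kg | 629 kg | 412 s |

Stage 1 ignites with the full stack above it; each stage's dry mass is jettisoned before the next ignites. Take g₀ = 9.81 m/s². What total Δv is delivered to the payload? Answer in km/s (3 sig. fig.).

Δv ≈ 8.07 km/s

Ignition mass of stage 1 = 35,600+3,550 + 4,280+629 + 1,690 = 45,749 kg.
Stage 1: m₀ = 45,749 kg, m_f = 45,749 − 35,600 = 10,149 kg; Δv = 260×9.81×ln(4.508) = 2550.6×1.5058 ≈ 3841 m/s.
Stage 2: m₀ = 6,599 kg, m_f = 6,599 − 4,280 = 2,319 kg; Δv = 412×9.81×ln(2.846) = 4041.7×1.0458 ≈ 4227 m/s.
Total Δv = 3841 + 4227 = 8068 m/s.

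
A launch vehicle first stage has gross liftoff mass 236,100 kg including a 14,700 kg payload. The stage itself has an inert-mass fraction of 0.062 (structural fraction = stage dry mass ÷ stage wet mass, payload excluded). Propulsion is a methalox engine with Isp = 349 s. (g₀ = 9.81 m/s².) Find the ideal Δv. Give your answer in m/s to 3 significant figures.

Δv ≈ 7250 m/s

Stage wet mass = m₀ − payload = 236,100 − 14,700 = 221,400 kg.
Stage dry mass = ε × stage wet mass = 0.062 × 221,400 = 13,726.8 kg.
Burnout mass m_f = stage dry + payload = 13,726.8 + 14,700 = 28,426.8 kg.
v_e = Isp · g₀ = 349 × 9.81 = 3423.7 m/s.
Rocket equation: Δv = v_e · ln(236,100/28,426.8) = 3423.7 × ln(8.306) = 3423.7 × 2.1169 ≈ 7248 m/s.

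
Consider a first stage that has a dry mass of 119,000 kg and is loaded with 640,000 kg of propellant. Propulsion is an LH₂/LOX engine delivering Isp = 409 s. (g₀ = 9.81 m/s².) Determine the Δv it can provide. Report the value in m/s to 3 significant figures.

v_e = Isp · g₀ = 409 × 9.81 = 4012.3 m/s.
m₀ = m_dry + m_prop = 119,000 + 640,000 = 759,000 kg.
Δv = v_e · ln(m₀/m_f) = 4012.3 × ln(6.378) = 4012.3 × 1.8529 ≈ 7434.3 m/s.

Δv ≈ 7430 m/s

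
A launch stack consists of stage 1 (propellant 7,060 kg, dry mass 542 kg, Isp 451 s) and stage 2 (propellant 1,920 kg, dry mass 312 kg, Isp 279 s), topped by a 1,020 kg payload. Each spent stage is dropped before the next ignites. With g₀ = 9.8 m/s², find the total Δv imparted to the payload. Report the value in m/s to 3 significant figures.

Δv ≈ 7090 m/s

Ignition mass of stage 1 = 7,060+542 + 1,920+312 + 1,020 = 10,854 kg.
Stage 1: m₀ = 10,854 kg, m_f = 10,854 − 7,060 = 3,794 kg; Δv = 451×9.8×ln(2.861) = 4419.8×1.0511 ≈ 4646 m/s.
Stage 2: m₀ = 3,252 kg, m_f = 3,252 − 1,920 = 1,332 kg; Δv = 279×9.8×ln(2.441) = 2734.2×0.8926 ≈ 2441 m/s.
Total Δv = 4646 + 2441 = 7087 m/s.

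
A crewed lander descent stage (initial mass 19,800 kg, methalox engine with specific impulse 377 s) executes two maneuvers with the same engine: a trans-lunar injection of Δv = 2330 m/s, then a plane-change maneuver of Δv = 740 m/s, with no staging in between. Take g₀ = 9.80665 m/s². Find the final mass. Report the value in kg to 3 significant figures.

final mass ≈ 8630 kg

v_e = Isp · g₀ = 377 × 9.80665 = 3697.1 m/s.
After the first burn: m = 19800 × exp(−2330/3697.1) = 19800 × 0.53247 = 10,542.9 kg.
After the second burn: m = 10,542.9 × exp(−740/3697.1) = 10,542.9 × 0.81860 = 8,630.42 kg.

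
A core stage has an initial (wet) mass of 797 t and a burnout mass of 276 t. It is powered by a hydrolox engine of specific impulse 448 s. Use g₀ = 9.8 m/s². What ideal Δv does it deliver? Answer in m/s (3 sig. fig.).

v_e = Isp · g₀ = 448 × 9.8 = 4390.4 m/s.
Δv = v_e · ln(m₀/m_f) = 4390.4 × ln(2.888) = 4390.4 × 1.0605 ≈ 4655.8 m/s.

Δv ≈ 4660 m/s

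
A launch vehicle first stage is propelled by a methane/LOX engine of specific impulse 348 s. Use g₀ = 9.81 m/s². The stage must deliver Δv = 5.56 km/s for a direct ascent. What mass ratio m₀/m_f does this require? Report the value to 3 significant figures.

mass ratio ≈ 5.10

v_e = Isp · g₀ = 348 × 9.81 = 3413.9 m/s.
From the ideal rocket equation, m₀/m_f = exp(Δv / v_e) = exp(5560 / 3413.9) = exp(1.6286) = 5.0970.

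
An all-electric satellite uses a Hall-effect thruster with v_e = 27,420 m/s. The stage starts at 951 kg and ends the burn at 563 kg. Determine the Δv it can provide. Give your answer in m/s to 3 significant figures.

Using Δv = v_e ln(m₀/m_f): Δv = v_e · ln(m₀/m_f) = 27420.0 × ln(1.689) = 27420.0 × 0.5242 ≈ 14374.5 m/s.

Δv ≈ 14400 m/s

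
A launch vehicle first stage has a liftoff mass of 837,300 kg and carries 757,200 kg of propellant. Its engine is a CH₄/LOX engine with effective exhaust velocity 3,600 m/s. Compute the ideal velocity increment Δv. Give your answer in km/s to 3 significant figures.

Δv ≈ 8.45 km/s

m_f = m₀ − m_prop = 837,300 − 757,200 = 80,100 kg.
Using Δv = v_e ln(m₀/m_f): Δv = v_e · ln(m₀/m_f) = 3600.0 × ln(10.45) = 3600.0 × 2.3469 ≈ 8448.9 m/s.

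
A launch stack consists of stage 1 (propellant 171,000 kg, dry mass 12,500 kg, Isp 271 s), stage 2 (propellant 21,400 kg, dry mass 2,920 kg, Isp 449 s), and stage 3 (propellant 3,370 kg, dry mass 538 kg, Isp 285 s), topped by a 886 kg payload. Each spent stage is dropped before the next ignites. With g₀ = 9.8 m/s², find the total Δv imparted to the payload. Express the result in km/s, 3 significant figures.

Δv ≈ 13.6 km/s

Ignition mass of stage 1 = 171,000+12,500 + 21,400+2,920 + 3,370+538 + 886 = 212,614 kg.
Stage 1: m₀ = 212,614 kg, m_f = 212,614 − 171,000 = 41,614 kg; Δv = 271×9.8×ln(5.109) = 2655.8×1.6310 ≈ 4332 m/s.
Stage 2: m₀ = 29,114 kg, m_f = 29,114 − 21,400 = 7,714 kg; Δv = 449×9.8×ln(3.774) = 4400.2×1.3282 ≈ 5844 m/s.
Stage 3: m₀ = 4,794 kg, m_f = 4,794 − 3,370 = 1,424 kg; Δv = 285×9.8×ln(3.367) = 2793.0×1.2139 ≈ 3390 m/s.
Total Δv = 4332 + 5844 + 3390 = 13566 m/s.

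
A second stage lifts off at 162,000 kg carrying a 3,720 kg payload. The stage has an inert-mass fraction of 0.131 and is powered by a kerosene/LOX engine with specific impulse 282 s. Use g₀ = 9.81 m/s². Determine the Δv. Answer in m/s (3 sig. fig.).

Δv ≈ 5230 m/s

Stage wet mass = m₀ − payload = 162,000 − 3,720 = 158,280 kg.
Stage dry mass = ε × stage wet mass = 0.131 × 158,280 = 20,734.7 kg.
Burnout mass m_f = stage dry + payload = 20,734.7 + 3,720 = 24,454.7 kg.
v_e = Isp · g₀ = 282 × 9.81 = 2766.4 m/s.
Δv = v_e · ln(162,000/24,454.7) = 2766.4 × ln(6.624) = 2766.4 × 1.8908 ≈ 5231 m/s.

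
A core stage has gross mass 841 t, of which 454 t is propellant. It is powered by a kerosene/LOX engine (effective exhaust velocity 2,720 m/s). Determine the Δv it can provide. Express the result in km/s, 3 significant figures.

Δv ≈ 2.11 km/s

m_f = m₀ − m_prop = 841 − 454 = 387 t.
Δv = v_e · ln(m₀/m_f) = 2720.0 × ln(2.173) = 2720.0 × 0.7762 ≈ 2111.2 m/s.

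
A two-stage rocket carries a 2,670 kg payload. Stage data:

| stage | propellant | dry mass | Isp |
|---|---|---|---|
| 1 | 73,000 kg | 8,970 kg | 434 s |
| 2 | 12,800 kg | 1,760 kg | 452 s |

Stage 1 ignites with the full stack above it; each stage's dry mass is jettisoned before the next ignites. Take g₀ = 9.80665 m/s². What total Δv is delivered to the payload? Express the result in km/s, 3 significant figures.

Δv ≈ 11.7 km/s

Ignition mass of stage 1 = 73,000+8,970 + 12,800+1,760 + 2,670 = 99,200 kg.
Stage 1: m₀ = 99,200 kg, m_f = 99,200 − 73,000 = 26,200 kg; Δv = 434×9.80665×ln(3.786) = 4256.1×1.3314 ≈ 5666 m/s.
Stage 2: m₀ = 17,230 kg, m_f = 17,230 − 12,800 = 4,430 kg; Δv = 452×9.80665×ln(3.889) = 4432.6×1.3583 ≈ 6021 m/s.
Total Δv = 5666 + 6021 = 11687 m/s.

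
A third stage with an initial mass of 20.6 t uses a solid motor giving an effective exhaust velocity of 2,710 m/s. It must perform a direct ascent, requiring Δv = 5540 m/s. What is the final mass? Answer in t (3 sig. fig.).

From the ideal rocket equation, m₀/m_f = exp(Δv / v_e) = exp(5540 / 2710.0) = exp(2.0443) = 7.7236.
m_f = m₀ / 7.7236 = 20.6 / 7.7236 = 2.66715 t.

final mass ≈ 2.67 t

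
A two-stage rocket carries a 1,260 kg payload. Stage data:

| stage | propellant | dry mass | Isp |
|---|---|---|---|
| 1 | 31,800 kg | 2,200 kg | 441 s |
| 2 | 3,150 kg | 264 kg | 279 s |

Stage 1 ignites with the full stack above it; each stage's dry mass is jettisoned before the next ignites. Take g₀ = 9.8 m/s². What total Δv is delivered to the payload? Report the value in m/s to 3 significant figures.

Δv ≈ 10500 m/s

Ignition mass of stage 1 = 31,800+2,200 + 3,150+264 + 1,260 = 38,674 kg.
Stage 1: m₀ = 38,674 kg, m_f = 38,674 − 31,800 = 6,874 kg; Δv = 441×9.8×ln(5.626) = 4321.8×1.7274 ≈ 7466 m/s.
Stage 2: m₀ = 4,674 kg, m_f = 4,674 − 3,150 = 1,524 kg; Δv = 279×9.8×ln(3.067) = 2734.2×1.1207 ≈ 3064 m/s.
Total Δv = 7466 + 3064 = 10530 m/s.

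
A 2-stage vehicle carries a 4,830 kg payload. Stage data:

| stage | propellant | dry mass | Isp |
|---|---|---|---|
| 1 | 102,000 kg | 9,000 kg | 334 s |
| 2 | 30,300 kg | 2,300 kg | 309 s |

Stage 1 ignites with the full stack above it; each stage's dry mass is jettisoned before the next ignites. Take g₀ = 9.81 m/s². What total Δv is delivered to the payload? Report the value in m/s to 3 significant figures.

Δv ≈ 8830 m/s

Ignition mass of stage 1 = 102,000+9,000 + 30,300+2,300 + 4,830 = 148,430 kg.
Stage 1: m₀ = 148,430 kg, m_f = 148,430 − 102,000 = 46,430 kg; Δv = 334×9.81×ln(3.197) = 3276.5×1.1622 ≈ 3808 m/s.
Stage 2: m₀ = 37,430 kg, m_f = 37,430 − 30,300 = 7,130 kg; Δv = 309×9.81×ln(5.25) = 3031.3×1.6582 ≈ 5026 m/s.
Total Δv = 3808 + 5026 = 8834 m/s.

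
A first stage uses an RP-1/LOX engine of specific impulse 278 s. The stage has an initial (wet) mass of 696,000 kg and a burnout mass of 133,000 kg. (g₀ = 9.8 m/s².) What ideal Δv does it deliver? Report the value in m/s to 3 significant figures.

v_e = Isp · g₀ = 278 × 9.8 = 2724.4 m/s.
Δv = v_e · ln(m₀/m_f) = 2724.4 × ln(5.233) = 2724.4 × 1.6550 ≈ 4508.9 m/s.

Δv ≈ 4510 m/s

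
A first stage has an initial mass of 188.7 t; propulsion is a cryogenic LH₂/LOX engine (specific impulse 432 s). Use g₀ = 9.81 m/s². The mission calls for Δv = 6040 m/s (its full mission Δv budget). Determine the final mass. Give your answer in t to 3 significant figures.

final mass ≈ 45.4 t

v_e = Isp · g₀ = 432 × 9.81 = 4237.9 m/s.
m₀/m_f = exp(Δv / v_e) = exp(6040 / 4237.9) = exp(1.4252) = 4.1588.
m_f = m₀ / 4.1588 = 188.7 / 4.1588 = 45.3737 t.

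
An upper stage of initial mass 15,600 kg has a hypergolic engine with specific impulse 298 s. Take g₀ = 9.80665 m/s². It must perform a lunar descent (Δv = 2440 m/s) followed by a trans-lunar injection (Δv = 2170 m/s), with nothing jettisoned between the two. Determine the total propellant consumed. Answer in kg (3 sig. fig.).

v_e = Isp · g₀ = 298 × 9.80665 = 2922.4 m/s.
After the first burn: m = 15600 × exp(−2440/2922.4) = 15600 × 0.43390 = 6,768.84 kg.
After the second burn: m = 6,768.84 × exp(−2170/2922.4) = 6,768.84 × 0.47590 = 3,221.29 kg.
Total propellant = m₀ − m_final = 15600 − 3,221.29 = 12,378.71 kg.

total propellant consumed ≈ 12400 kg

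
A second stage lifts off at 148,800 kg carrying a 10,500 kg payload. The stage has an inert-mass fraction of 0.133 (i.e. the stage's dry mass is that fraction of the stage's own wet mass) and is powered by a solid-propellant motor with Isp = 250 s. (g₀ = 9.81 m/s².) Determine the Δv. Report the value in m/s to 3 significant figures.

Δv ≈ 4020 m/s

Stage wet mass = m₀ − payload = 148,800 − 10,500 = 138,300 kg.
Stage dry mass = ε × stage wet mass = 0.133 × 138,300 = 18,393.9 kg.
Burnout mass m_f = stage dry + payload = 18,393.9 + 10,500 = 28,893.9 kg.
v_e = Isp · g₀ = 250 × 9.81 = 2452.5 m/s.
Rocket equation: Δv = v_e · ln(148,800/28,893.9) = 2452.5 × ln(5.15) = 2452.5 × 1.6390 ≈ 4020 m/s.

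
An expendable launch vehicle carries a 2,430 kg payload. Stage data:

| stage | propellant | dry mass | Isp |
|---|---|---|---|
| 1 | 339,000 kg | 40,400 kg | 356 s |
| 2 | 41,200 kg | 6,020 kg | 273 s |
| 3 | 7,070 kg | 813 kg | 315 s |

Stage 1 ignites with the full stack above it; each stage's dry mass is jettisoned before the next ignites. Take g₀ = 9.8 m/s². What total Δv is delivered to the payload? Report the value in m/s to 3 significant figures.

Ignition mass of stage 1 = 339,000+40,400 + 41,200+6,020 + 7,070+813 + 2,430 = 436,933 kg.
Stage 1: m₀ = 436,933 kg, m_f = 436,933 − 339,000 = 97,933 kg; Δv = 356×9.8×ln(4.462) = 3488.8×1.4955 ≈ 5217 m/s.
Stage 2: m₀ = 57,533 kg, m_f = 57,533 − 41,200 = 16,333 kg; Δv = 273×9.8×ln(3.523) = 2675.4×1.2592 ≈ 3369 m/s.
Stage 3: m₀ = 10,313 kg, m_f = 10,313 − 7,070 = 3,243 kg; Δv = 315×9.8×ln(3.18) = 3087.0×1.1569 ≈ 3571 m/s.
Total Δv = 5217 + 3369 + 3571 = 12157 m/s.

Δv ≈ 12200 m/s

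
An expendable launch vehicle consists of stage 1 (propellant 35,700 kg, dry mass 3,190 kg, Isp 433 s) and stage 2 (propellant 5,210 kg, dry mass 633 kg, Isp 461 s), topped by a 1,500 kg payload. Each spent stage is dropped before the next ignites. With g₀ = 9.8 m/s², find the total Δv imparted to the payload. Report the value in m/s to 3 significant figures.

Δv ≈ 11900 m/s

Ignition mass of stage 1 = 35,700+3,190 + 5,210+633 + 1,500 = 46,233 kg.
Stage 1: m₀ = 46,233 kg, m_f = 46,233 − 35,700 = 10,533 kg; Δv = 433×9.8×ln(4.389) = 4243.4×1.4792 ≈ 6277 m/s.
Stage 2: m₀ = 7,343 kg, m_f = 7,343 − 5,210 = 2,133 kg; Δv = 461×9.8×ln(3.443) = 4517.8×1.2362 ≈ 5585 m/s.
Total Δv = 6277 + 5585 = 11862 m/s.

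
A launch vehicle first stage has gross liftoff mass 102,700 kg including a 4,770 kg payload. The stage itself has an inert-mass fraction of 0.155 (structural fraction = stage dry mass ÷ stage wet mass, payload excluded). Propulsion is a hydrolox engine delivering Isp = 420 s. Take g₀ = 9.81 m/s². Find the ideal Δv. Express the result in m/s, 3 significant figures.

Stage wet mass = m₀ − payload = 102,700 − 4,770 = 97,930 kg.
Stage dry mass = ε × stage wet mass = 0.155 × 97,930 = 15,179.2 kg.
Burnout mass m_f = stage dry + payload = 15,179.2 + 4,770 = 19,949.2 kg.
v_e = Isp · g₀ = 420 × 9.81 = 4120.2 m/s.
From the ideal rocket equation, Δv = v_e · ln(102,700/19,949.2) = 4120.2 × ln(5.148) = 4120.2 × 1.6386 ≈ 6751 m/s.

Δv ≈ 6750 m/s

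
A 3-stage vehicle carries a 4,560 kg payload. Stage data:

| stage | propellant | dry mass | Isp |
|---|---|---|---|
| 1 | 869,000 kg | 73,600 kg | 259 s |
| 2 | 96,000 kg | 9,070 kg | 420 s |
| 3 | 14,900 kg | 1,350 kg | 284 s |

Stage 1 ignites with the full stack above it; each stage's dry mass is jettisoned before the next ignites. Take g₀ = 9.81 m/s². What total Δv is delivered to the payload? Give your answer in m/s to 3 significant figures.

Δv ≈ 13700 m/s

Ignition mass of stage 1 = 869,000+73,600 + 96,000+9,070 + 14,900+1,350 + 4,560 = 1,068,480 kg.
Stage 1: m₀ = 1,068,480 kg, m_f = 1,068,480 − 869,000 = 199,480 kg; Δv = 259×9.81×ln(5.356) = 2540.8×1.6783 ≈ 4264 m/s.
Stage 2: m₀ = 125,880 kg, m_f = 125,880 − 96,000 = 29,880 kg; Δv = 420×9.81×ln(4.213) = 4120.2×1.4381 ≈ 5925 m/s.
Stage 3: m₀ = 20,810 kg, m_f = 20,810 − 14,900 = 5,910 kg; Δv = 284×9.81×ln(3.521) = 2786.0×1.2588 ≈ 3507 m/s.
Total Δv = 4264 + 5925 + 3507 = 13696 m/s.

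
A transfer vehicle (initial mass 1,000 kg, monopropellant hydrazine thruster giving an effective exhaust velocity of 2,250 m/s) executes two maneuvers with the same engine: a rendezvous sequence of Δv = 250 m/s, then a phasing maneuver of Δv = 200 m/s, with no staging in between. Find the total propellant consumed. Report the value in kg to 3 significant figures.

total propellant consumed ≈ 181 kg

After the first burn: m = 1000 × exp(−250/2250.0) = 1000 × 0.89484 = 894.84 kg.
After the second burn: m = 894.84 × exp(−200/2250.0) = 894.84 × 0.91495 = 818.734 kg.
Total propellant = m₀ − m_final = 1000 − 818.734 = 181.266 kg.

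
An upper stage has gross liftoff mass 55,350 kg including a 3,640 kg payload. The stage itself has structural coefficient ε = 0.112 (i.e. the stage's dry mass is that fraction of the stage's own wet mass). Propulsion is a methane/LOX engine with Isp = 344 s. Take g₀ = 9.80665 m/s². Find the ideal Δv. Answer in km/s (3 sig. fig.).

Δv ≈ 5.97 km/s

Stage wet mass = m₀ − payload = 55,350 − 3,640 = 51,710 kg.
Stage dry mass = ε × stage wet mass = 0.112 × 51,710 = 5,791.52 kg.
Burnout mass m_f = stage dry + payload = 5,791.52 + 3,640 = 9,431.52 kg.
v_e = Isp · g₀ = 344 × 9.80665 = 3373.5 m/s.
Δv = v_e · ln(55,350/9,431.52) = 3373.5 × ln(5.869) = 3373.5 × 1.7696 ≈ 5970 m/s.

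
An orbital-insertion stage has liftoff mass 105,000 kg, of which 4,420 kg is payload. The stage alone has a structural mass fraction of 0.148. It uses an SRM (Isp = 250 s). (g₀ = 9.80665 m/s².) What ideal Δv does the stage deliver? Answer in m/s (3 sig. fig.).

Stage wet mass = m₀ − payload = 105,000 − 4,420 = 100,580 kg.
Stage dry mass = ε × stage wet mass = 0.148 × 100,580 = 14,885.8 kg.
Burnout mass m_f = stage dry + payload = 14,885.8 + 4,420 = 19,305.8 kg.
v_e = Isp · g₀ = 250 × 9.80665 = 2451.7 m/s.
Δv = v_e · ln(105,000/19,305.8) = 2451.7 × ln(5.439) = 2451.7 × 1.6936 ≈ 4152 m/s.

Δv ≈ 4150 m/s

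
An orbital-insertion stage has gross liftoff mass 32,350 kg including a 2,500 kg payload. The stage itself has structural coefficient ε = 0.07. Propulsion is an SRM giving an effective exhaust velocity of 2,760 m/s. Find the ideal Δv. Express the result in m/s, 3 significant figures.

Δv ≈ 5390 m/s

Stage wet mass = m₀ − payload = 32,350 − 2,500 = 29,850 kg.
Stage dry mass = ε × stage wet mass = 0.07 × 29,850 = 2,089.5 kg.
Burnout mass m_f = stage dry + payload = 2,089.5 + 2,500 = 4,589.5 kg.
Using Δv = v_e ln(m₀/m_f): Δv = v_e · ln(32,350/4,589.5) = 2760.0 × ln(7.049) = 2760.0 × 1.9528 ≈ 5390 m/s.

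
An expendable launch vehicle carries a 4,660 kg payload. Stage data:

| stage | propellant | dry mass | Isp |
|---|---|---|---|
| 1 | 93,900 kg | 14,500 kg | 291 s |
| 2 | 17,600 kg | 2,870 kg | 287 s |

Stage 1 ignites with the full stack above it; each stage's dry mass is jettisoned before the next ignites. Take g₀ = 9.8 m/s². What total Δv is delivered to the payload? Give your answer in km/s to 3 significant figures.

Ignition mass of stage 1 = 93,900+14,500 + 17,600+2,870 + 4,660 = 133,530 kg.
Stage 1: m₀ = 133,530 kg, m_f = 133,530 − 93,900 = 39,630 kg; Δv = 291×9.8×ln(3.369) = 2851.8×1.2147 ≈ 3464 m/s.
Stage 2: m₀ = 25,130 kg, m_f = 25,130 − 17,600 = 7,530 kg; Δv = 287×9.8×ln(3.337) = 2812.6×1.2052 ≈ 3390 m/s.
Total Δv = 3464 + 3390 = 6854 m/s.

Δv ≈ 6.85 km/s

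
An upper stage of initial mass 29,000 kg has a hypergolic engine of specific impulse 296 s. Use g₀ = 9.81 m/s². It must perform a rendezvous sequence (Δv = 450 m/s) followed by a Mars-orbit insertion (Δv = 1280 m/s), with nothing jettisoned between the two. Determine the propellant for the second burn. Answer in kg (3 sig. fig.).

propellant for the second burn ≈ 8850 kg

v_e = Isp · g₀ = 296 × 9.81 = 2903.8 m/s.
After the first burn: m = 29000 × exp(−450/2903.8) = 29000 × 0.85644 = 24,836.8 kg.
After the second burn: m = 24,836.8 × exp(−1280/2903.8) = 24,836.8 × 0.64352 = 15,983 kg.
Second-burn propellant = 24,836.8 − 15,983 = 8,853.8 kg.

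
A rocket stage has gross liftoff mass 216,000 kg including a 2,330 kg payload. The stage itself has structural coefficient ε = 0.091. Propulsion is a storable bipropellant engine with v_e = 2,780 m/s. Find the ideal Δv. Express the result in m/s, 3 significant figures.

Δv ≈ 6380 m/s

Stage wet mass = m₀ − payload = 216,000 − 2,330 = 213,670 kg.
Stage dry mass = ε × stage wet mass = 0.091 × 213,670 = 19,444 kg.
Burnout mass m_f = stage dry + payload = 19,444 + 2,330 = 21,774 kg.
Using Δv = v_e ln(m₀/m_f): Δv = v_e · ln(216,000/21,774) = 2780.0 × ln(9.92) = 2780.0 × 2.2946 ≈ 6379 m/s.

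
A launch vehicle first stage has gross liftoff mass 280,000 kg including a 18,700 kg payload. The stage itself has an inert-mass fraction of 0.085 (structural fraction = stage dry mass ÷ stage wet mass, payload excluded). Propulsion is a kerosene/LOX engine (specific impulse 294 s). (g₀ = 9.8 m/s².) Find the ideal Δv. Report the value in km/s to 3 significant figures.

Stage wet mass = m₀ − payload = 280,000 − 18,700 = 261,300 kg.
Stage dry mass = ε × stage wet mass = 0.085 × 261,300 = 22,210.5 kg.
Burnout mass m_f = stage dry + payload = 22,210.5 + 18,700 = 40,910.5 kg.
v_e = Isp · g₀ = 294 × 9.8 = 2881.2 m/s.
Δv = v_e · ln(280,000/40,910.5) = 2881.2 × ln(6.844) = 2881.2 × 1.9234 ≈ 5542 m/s.

Δv ≈ 5.54 km/s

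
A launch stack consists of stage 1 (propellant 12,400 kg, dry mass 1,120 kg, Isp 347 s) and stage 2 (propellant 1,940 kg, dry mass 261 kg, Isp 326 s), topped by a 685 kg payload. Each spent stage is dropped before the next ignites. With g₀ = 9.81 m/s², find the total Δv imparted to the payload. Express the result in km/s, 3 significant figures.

Δv ≈ 8.37 km/s

Ignition mass of stage 1 = 12,400+1,120 + 1,940+261 + 685 = 16,406 kg.
Stage 1: m₀ = 16,406 kg, m_f = 16,406 − 12,400 = 4,006 kg; Δv = 347×9.81×ln(4.095) = 3404.1×1.4099 ≈ 4799 m/s.
Stage 2: m₀ = 2,886 kg, m_f = 2,886 − 1,940 = 946 kg; Δv = 326×9.81×ln(3.051) = 3198.1×1.1154 ≈ 3567 m/s.
Total Δv = 4799 + 3567 = 8366 m/s.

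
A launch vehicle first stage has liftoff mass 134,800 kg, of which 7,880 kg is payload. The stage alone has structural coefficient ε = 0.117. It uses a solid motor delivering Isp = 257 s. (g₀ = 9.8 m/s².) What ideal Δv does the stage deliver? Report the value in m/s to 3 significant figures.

Stage wet mass = m₀ − payload = 134,800 − 7,880 = 126,920 kg.
Stage dry mass = ε × stage wet mass = 0.117 × 126,920 = 14,849.6 kg.
Burnout mass m_f = stage dry + payload = 14,849.6 + 7,880 = 22,729.6 kg.
v_e = Isp · g₀ = 257 × 9.8 = 2518.6 m/s.
Using Δv = v_e ln(m₀/m_f): Δv = v_e · ln(134,800/22,729.6) = 2518.6 × ln(5.931) = 2518.6 × 1.7801 ≈ 4483 m/s.

Δv ≈ 4480 m/s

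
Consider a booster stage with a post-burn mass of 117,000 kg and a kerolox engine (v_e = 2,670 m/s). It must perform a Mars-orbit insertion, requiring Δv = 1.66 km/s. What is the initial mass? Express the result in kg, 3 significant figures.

initial mass ≈ 218000 kg

Rocket equation: m₀/m_f = exp(Δv / v_e) = exp(1660 / 2670.0) = exp(0.6217) = 1.8621.
m₀ = m_f × 1.8621 = 117,000 × 1.8621 = 217,866 kg.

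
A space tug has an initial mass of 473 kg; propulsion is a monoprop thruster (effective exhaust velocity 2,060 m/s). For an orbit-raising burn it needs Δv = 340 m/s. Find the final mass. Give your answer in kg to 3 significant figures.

m₀/m_f = exp(Δv / v_e) = exp(340 / 2060.0) = exp(0.1650) = 1.1795.
m_f = m₀ / 1.1795 = 473 / 1.1795 = 401.017 kg.

final mass ≈ 401 kg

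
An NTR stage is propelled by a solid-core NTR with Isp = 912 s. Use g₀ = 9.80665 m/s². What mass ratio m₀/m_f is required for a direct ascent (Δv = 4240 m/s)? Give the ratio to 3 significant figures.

v_e = Isp · g₀ = 912 × 9.80665 = 8943.7 m/s.
m₀/m_f = exp(Δv / v_e) = exp(4240 / 8943.7) = exp(0.4741) = 1.6065.

mass ratio ≈ 1.61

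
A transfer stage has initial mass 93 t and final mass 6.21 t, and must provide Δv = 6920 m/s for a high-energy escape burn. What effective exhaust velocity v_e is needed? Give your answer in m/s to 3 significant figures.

ln(m₀/m_f) = ln(93000/6210) = ln(14.98) = 2.7064.
v_e = Δv / ln(m₀/m_f) = 6920 / 2.7064 = 2556.9 m/s.

v_e ≈ 2560 m/s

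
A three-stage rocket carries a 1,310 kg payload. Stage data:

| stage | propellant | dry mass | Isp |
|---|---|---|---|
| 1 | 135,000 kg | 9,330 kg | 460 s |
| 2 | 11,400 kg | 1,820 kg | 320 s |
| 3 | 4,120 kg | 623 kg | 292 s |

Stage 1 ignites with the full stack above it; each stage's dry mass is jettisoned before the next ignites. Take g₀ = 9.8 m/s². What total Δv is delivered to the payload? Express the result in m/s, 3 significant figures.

Δv ≈ 13900 m/s

Ignition mass of stage 1 = 135,000+9,330 + 11,400+1,820 + 4,120+623 + 1,310 = 163,603 kg.
Stage 1: m₀ = 163,603 kg, m_f = 163,603 − 135,000 = 28,603 kg; Δv = 460×9.8×ln(5.72) = 4508.0×1.7439 ≈ 7862 m/s.
Stage 2: m₀ = 19,273 kg, m_f = 19,273 − 11,400 = 7,873 kg; Δv = 320×9.8×ln(2.448) = 3136.0×0.8953 ≈ 2808 m/s.
Stage 3: m₀ = 6,053 kg, m_f = 6,053 − 4,120 = 1,933 kg; Δv = 292×9.8×ln(3.131) = 2861.6×1.1415 ≈ 3266 m/s.
Total Δv = 7862 + 2808 + 3266 = 13936 m/s.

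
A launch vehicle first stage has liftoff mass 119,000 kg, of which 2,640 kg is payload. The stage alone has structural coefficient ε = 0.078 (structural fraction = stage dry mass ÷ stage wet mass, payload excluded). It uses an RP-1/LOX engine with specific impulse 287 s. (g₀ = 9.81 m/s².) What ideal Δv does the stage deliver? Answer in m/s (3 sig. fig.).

Stage wet mass = m₀ − payload = 119,000 − 2,640 = 116,360 kg.
Stage dry mass = ε × stage wet mass = 0.078 × 116,360 = 9,076.08 kg.
Burnout mass m_f = stage dry + payload = 9,076.08 + 2,640 = 11,716.08 kg.
v_e = Isp · g₀ = 287 × 9.81 = 2815.5 m/s.
Δv = v_e · ln(119,000/11,716.08) = 2815.5 × ln(10.16) = 2815.5 × 2.3182 ≈ 6527 m/s.

Δv ≈ 6530 m/s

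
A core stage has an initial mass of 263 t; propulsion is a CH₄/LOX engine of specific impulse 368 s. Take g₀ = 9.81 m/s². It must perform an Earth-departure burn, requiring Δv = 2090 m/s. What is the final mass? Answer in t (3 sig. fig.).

final mass ≈ 147 t

v_e = Isp · g₀ = 368 × 9.81 = 3610.1 m/s.
From the ideal rocket equation, m₀/m_f = exp(Δv / v_e) = exp(2090 / 3610.1) = exp(0.5789) = 1.7841.
m_f = m₀ / 1.7841 = 263 / 1.7841 = 147.413 t.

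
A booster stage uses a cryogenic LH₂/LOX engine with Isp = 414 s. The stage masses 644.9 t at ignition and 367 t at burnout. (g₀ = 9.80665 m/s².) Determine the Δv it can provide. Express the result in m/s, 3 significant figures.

Δv ≈ 2290 m/s

v_e = Isp · g₀ = 414 × 9.80665 = 4060.0 m/s.
Δv = v_e · ln(m₀/m_f) = 4060.0 × ln(1.757) = 4060.0 × 0.5637 ≈ 2288.7 m/s.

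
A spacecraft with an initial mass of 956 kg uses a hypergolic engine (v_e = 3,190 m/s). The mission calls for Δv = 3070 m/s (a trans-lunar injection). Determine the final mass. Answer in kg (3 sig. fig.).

final mass ≈ 365 kg

m₀/m_f = exp(Δv / v_e) = exp(3070 / 3190.0) = exp(0.9624) = 2.6179.
m_f = m₀ / 2.6179 = 956 / 2.6179 = 365.178 kg.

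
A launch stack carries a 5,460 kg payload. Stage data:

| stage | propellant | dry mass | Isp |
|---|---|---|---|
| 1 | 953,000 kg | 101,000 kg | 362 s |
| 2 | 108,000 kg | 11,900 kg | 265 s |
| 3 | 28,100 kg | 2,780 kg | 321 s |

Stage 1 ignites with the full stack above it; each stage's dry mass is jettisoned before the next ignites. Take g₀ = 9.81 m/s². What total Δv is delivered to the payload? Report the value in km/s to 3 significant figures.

Ignition mass of stage 1 = 953,000+101,000 + 108,000+11,900 + 28,100+2,780 + 5,460 = 1,210,240 kg.
Stage 1: m₀ = 1,210,240 kg, m_f = 1,210,240 − 953,000 = 257,240 kg; Δv = 362×9.81×ln(4.705) = 3551.2×1.5486 ≈ 5499 m/s.
Stage 2: m₀ = 156,240 kg, m_f = 156,240 − 108,000 = 48,240 kg; Δv = 265×9.81×ln(3.239) = 2599.7×1.1752 ≈ 3055 m/s.
Stage 3: m₀ = 36,340 kg, m_f = 36,340 − 28,100 = 8,240 kg; Δv = 321×9.81×ln(4.41) = 3149.0×1.4839 ≈ 4673 m/s.
Total Δv = 5499 + 3055 + 4673 = 13227 m/s.

Δv ≈ 13.2 km/s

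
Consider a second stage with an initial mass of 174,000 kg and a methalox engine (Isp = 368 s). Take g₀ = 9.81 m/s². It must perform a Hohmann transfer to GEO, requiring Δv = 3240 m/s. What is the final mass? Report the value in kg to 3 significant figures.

final mass ≈ 70900 kg

v_e = Isp · g₀ = 368 × 9.81 = 3610.1 m/s.
m₀/m_f = exp(Δv / v_e) = exp(3240 / 3610.1) = exp(0.8975) = 2.4534.
m_f = m₀ / 2.4534 = 174,000 / 2.4534 = 70,922 kg.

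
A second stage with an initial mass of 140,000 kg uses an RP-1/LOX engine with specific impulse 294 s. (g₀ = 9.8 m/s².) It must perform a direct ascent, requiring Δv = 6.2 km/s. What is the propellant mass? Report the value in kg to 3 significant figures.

v_e = Isp · g₀ = 294 × 9.8 = 2881.2 m/s.
By the Tsiolkovsky rocket equation, m₀/m_f = exp(Δv / v_e) = exp(6200 / 2881.2) = exp(2.1519) = 8.6010.
m_f = 140,000 / 8.6010 = 16,277.2 kg, so propellant = m₀ − m_f = 140,000 − 16,277.2 = 123,722.8 kg.

propellant mass ≈ 124000 kg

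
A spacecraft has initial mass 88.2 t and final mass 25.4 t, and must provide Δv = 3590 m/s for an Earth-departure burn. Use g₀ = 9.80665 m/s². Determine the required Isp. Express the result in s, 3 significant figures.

Isp ≈ 294 s

ln(m₀/m_f) = ln(88200/25400) = ln(3.472) = 1.2449.
By the Tsiolkovsky rocket equation, v_e = Δv / ln(m₀/m_f) = 3590 / 1.2449 = 2883.9 m/s.
Isp = v_e / g₀ = 2883.9 / 9.80665 = 294.1 s.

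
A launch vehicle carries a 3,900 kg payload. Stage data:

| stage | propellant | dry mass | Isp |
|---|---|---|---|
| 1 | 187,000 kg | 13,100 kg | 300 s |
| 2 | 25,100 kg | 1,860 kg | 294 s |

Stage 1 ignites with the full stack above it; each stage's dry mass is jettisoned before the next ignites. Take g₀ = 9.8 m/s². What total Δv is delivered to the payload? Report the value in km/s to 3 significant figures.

Δv ≈ 9.71 km/s

Ignition mass of stage 1 = 187,000+13,100 + 25,100+1,860 + 3,900 = 230,960 kg.
Stage 1: m₀ = 230,960 kg, m_f = 230,960 − 187,000 = 43,960 kg; Δv = 300×9.8×ln(5.254) = 2940.0×1.6590 ≈ 4877 m/s.
Stage 2: m₀ = 30,860 kg, m_f = 30,860 − 25,100 = 5,760 kg; Δv = 294×9.8×ln(5.358) = 2881.2×1.6785 ≈ 4836 m/s.
Total Δv = 4877 + 4836 = 9713 m/s.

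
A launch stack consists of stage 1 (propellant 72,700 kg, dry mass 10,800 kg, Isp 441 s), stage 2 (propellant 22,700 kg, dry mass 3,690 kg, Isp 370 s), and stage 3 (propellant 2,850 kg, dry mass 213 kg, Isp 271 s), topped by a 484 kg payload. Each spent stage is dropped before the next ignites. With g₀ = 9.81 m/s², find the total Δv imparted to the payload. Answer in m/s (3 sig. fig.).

Ignition mass of stage 1 = 72,700+10,800 + 22,700+3,690 + 2,850+213 + 484 = 113,437 kg.
Stage 1: m₀ = 113,437 kg, m_f = 113,437 − 72,700 = 40,737 kg; Δv = 441×9.81×ln(2.785) = 4326.2×1.0241 ≈ 4431 m/s.
Stage 2: m₀ = 29,937 kg, m_f = 29,937 − 22,700 = 7,237 kg; Δv = 370×9.81×ln(4.137) = 3629.7×1.4199 ≈ 5154 m/s.
Stage 3: m₀ = 3,547 kg, m_f = 3,547 − 2,850 = 697 kg; Δv = 271×9.81×ln(5.089) = 2658.5×1.6271 ≈ 4326 m/s.
Total Δv = 4431 + 5154 + 4326 = 13911 m/s.

Δv ≈ 13900 m/s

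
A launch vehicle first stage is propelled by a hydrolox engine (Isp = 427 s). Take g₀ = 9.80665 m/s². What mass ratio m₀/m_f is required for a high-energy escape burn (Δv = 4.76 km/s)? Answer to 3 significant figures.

v_e = Isp · g₀ = 427 × 9.80665 = 4187.4 m/s.
Rocket equation: m₀/m_f = exp(Δv / v_e) = exp(4760 / 4187.4) = exp(1.1367) = 3.1166.

mass ratio ≈ 3.12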